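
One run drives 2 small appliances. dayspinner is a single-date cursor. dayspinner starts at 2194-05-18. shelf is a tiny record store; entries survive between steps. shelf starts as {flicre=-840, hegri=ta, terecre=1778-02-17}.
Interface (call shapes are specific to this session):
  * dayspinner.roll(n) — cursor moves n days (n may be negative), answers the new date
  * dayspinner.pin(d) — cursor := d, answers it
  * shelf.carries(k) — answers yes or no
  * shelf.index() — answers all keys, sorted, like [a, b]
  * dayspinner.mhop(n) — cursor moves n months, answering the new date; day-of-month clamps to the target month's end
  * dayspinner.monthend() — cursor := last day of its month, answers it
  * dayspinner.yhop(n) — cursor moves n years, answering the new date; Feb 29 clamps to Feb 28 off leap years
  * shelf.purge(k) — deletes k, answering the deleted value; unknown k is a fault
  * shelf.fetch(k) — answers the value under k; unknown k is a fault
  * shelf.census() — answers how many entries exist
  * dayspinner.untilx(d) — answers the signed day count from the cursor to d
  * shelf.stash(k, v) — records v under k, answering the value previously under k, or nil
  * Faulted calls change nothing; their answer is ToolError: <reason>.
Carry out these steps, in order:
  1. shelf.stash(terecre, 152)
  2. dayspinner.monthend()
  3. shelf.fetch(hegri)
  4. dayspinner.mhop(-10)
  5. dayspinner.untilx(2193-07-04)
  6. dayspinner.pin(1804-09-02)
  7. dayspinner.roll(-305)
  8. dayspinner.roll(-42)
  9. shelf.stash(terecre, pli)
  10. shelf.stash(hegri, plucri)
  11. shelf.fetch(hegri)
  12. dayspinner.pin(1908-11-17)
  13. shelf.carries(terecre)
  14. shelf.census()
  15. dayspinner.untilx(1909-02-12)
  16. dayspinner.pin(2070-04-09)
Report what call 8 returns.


Answer: 1803-09-21

Derivation:
>>> shelf.stash terecre 152
  1778-02-17
>>> dayspinner.monthend
  2194-05-31
>>> shelf.fetch hegri
  ta
>>> dayspinner.mhop -10
  2193-07-31
>>> dayspinner.untilx 2193-07-04
  -27
>>> dayspinner.pin 1804-09-02
  1804-09-02
>>> dayspinner.roll -305
  1803-11-02
>>> dayspinner.roll -42
  1803-09-21
>>> shelf.stash terecre pli
  152
>>> shelf.stash hegri plucri
  ta
>>> shelf.fetch hegri
  plucri
>>> dayspinner.pin 1908-11-17
  1908-11-17
>>> shelf.carries terecre
  yes
>>> shelf.census
  3
>>> dayspinner.untilx 1909-02-12
  87
>>> dayspinner.pin 2070-04-09
  2070-04-09


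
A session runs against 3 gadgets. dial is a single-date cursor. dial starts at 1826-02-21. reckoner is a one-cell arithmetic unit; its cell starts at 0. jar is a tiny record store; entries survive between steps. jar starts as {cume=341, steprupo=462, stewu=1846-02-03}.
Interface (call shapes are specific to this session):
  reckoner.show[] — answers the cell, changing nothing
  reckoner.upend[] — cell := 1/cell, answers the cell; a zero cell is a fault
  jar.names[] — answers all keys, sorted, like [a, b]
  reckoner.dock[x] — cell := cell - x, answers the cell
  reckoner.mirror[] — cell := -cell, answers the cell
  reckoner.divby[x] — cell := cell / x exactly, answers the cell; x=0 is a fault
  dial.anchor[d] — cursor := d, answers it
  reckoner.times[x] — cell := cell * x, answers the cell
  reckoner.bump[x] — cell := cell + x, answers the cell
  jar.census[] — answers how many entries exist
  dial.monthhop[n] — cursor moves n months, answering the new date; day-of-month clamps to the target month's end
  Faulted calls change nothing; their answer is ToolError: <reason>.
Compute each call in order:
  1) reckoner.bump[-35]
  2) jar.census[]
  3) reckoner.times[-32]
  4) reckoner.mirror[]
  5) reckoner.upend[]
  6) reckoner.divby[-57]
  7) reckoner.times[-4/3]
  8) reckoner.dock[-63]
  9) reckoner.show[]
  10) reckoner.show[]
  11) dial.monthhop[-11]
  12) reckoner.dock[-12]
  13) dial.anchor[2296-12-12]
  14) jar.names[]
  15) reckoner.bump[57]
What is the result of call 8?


Answer: 3016439/47880

Derivation:
// reckoner.bump(-35) => -35
// jar.census() => 3
// reckoner.times(-32) => 1120
// reckoner.mirror() => -1120
// reckoner.upend() => -1/1120
// reckoner.divby(-57) => 1/63840
// reckoner.times(-4/3) => -1/47880
// reckoner.dock(-63) => 3016439/47880
// reckoner.show() => 3016439/47880
// reckoner.show() => 3016439/47880
// dial.monthhop(-11) => 1825-03-21
// reckoner.dock(-12) => 3590999/47880
// dial.anchor(2296-12-12) => 2296-12-12
// jar.names() => [cume, steprupo, stewu]
// reckoner.bump(57) => 6320159/47880


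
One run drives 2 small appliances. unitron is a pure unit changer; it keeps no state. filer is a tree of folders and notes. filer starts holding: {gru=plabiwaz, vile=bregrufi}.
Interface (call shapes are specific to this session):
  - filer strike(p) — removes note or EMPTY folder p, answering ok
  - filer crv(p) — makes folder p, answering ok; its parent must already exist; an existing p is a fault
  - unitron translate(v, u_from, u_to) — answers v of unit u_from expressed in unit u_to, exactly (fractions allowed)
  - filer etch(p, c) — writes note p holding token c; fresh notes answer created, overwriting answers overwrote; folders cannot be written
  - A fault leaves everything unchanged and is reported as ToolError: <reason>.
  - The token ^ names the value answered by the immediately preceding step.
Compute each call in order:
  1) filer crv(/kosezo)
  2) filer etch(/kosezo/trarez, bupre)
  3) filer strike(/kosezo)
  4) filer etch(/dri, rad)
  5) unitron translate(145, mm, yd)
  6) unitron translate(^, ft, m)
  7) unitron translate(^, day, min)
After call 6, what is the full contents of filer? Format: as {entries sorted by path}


Answer: {dri=rad, gru=plabiwaz, kosezo/, kosezo/trarez=bupre, vile=bregrufi}

Derivation:
>>> filer crv /kosezo
= ok
>>> filer etch /kosezo/trarez bupre
= created
>>> filer strike /kosezo
= ToolError: not empty
>>> filer etch /dri rad
= created
>>> unitron translate 145 mm yd
= 725/4572
>>> unitron translate ^ ft m
= 29/600
>>> unitron translate ^ day min
= 348/5


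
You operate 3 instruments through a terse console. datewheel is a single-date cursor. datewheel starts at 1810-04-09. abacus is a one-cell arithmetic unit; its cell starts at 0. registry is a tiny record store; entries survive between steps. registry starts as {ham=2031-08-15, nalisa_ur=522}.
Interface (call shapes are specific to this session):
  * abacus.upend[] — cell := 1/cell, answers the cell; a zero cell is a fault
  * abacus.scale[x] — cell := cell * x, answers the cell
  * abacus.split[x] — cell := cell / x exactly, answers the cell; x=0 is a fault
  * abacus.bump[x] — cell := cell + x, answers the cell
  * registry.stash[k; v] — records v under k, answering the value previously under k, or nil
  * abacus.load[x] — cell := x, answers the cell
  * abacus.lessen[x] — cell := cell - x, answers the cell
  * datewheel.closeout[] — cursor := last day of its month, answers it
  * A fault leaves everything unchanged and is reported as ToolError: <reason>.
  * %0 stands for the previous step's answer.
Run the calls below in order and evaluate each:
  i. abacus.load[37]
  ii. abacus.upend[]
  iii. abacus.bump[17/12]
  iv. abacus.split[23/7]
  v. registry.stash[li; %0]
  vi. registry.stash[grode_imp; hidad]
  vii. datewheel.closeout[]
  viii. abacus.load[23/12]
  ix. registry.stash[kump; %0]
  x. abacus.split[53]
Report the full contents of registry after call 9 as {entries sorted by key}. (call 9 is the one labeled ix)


-> abacus.load(x: 37)
<- 37
-> abacus.upend()
<- 1/37
-> abacus.bump(x: 17/12)
<- 641/444
-> abacus.split(x: 23/7)
<- 4487/10212
-> registry.stash(k: li, v: %0)
<- nil
-> registry.stash(k: grode_imp, v: hidad)
<- nil
-> datewheel.closeout()
<- 1810-04-30
-> abacus.load(x: 23/12)
<- 23/12
-> registry.stash(k: kump, v: %0)
<- nil
-> abacus.split(x: 53)
<- 23/636

Answer: {grode_imp=hidad, ham=2031-08-15, kump=23/12, li=4487/10212, nalisa_ur=522}


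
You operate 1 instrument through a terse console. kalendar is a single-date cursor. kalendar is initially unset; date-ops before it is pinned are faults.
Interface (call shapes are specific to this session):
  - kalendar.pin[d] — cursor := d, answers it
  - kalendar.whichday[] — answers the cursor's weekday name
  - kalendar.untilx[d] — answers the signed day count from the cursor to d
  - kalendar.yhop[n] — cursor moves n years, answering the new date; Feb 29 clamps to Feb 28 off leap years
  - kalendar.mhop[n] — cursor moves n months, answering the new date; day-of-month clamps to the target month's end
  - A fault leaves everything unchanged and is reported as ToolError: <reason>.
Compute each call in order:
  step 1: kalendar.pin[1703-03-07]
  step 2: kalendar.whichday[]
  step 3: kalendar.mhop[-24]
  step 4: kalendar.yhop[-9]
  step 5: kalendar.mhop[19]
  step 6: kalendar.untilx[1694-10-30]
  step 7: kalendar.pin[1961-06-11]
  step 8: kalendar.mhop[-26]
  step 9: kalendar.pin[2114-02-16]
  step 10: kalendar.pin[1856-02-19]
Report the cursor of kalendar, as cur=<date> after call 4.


Answer: cur=1692-03-07

Derivation:
I call kalendar.pin passing 1703-03-07: 1703-03-07.
Calling kalendar.whichday, and get Wednesday.
I try kalendar.mhop passing -24, which returns 1701-03-07.
Using kalendar.yhop passing -9, yielding 1692-03-07.
I use kalendar.mhop passing 19, — result: 1693-10-07.
Now I run kalendar.untilx passing 1694-10-30, — result: 388.
Using kalendar.pin passing 1961-06-11, and observe 1961-06-11.
I call kalendar.mhop passing -26, yielding 1959-04-11.
Using kalendar.pin passing 2114-02-16, — result: 2114-02-16.
I use kalendar.pin passing 1856-02-19, — result: 1856-02-19.


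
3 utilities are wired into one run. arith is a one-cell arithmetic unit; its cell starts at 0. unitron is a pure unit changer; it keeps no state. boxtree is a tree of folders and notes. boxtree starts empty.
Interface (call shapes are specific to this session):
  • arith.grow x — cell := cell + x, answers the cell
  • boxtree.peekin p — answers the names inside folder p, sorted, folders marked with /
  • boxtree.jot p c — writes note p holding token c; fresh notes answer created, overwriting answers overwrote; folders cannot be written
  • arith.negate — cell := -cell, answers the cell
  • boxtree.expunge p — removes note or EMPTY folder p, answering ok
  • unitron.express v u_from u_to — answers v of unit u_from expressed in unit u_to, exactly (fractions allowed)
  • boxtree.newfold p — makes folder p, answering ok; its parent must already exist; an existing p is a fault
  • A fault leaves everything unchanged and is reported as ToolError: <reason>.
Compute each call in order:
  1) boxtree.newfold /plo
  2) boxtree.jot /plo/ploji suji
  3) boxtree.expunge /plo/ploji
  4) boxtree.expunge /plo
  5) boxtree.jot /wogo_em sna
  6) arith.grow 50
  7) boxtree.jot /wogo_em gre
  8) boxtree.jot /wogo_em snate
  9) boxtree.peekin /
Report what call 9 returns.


Answer: [wogo_em]

Derivation:
$ boxtree.newfold p='/plo'
= ok
$ boxtree.jot p='/plo/ploji' c='suji'
= created
$ boxtree.expunge p='/plo/ploji'
= ok
$ boxtree.expunge p='/plo'
= ok
$ boxtree.jot p='/wogo_em' c='sna'
= created
$ arith.grow x='50'
= 50
$ boxtree.jot p='/wogo_em' c='gre'
= overwrote
$ boxtree.jot p='/wogo_em' c='snate'
= overwrote
$ boxtree.peekin p='/'
= [wogo_em]


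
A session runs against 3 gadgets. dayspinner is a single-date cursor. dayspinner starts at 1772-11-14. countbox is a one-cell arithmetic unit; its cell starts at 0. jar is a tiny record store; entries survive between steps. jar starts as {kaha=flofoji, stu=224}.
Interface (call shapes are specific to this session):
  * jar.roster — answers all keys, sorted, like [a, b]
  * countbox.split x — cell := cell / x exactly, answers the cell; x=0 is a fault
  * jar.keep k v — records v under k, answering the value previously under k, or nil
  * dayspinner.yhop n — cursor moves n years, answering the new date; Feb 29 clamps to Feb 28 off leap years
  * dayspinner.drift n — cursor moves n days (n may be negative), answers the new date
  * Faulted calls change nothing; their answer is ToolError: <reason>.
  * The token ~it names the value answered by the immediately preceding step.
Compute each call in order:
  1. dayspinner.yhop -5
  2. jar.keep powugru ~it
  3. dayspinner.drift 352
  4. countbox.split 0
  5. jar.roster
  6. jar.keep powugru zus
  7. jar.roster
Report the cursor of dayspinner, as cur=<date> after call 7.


Answer: cur=1768-10-31

Derivation:
I try dayspinner.yhop passing -5, and see 1767-11-14.
I use jar.keep passing powugru, ~it: nil.
I call dayspinner.drift passing 352, → 1768-10-31.
Invoking countbox.split passing 0, giving ToolError: division by zero.
Then jar.roster(), and see [kaha, powugru, stu].
I invoke jar.keep passing powugru, zus, → 1767-11-14.
Using jar.roster, yielding [kaha, powugru, stu].


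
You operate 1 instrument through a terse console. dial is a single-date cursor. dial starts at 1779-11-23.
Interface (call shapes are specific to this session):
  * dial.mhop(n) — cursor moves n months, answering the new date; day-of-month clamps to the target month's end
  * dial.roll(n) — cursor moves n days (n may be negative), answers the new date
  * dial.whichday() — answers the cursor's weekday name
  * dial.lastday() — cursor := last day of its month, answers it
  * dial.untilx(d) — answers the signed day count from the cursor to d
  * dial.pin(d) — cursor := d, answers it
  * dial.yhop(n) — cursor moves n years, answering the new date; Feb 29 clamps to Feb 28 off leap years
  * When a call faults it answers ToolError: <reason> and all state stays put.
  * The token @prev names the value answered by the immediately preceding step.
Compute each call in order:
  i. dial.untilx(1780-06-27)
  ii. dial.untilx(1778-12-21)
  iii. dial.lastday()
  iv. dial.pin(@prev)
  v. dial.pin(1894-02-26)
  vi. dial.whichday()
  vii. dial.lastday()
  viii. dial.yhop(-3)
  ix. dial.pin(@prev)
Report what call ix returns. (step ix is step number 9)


Answer: 1891-02-28

Derivation:
CALL untilx[d='1780-06-27']
RET  217
CALL untilx[d='1778-12-21']
RET  -337
CALL lastday[]
RET  1779-11-30
CALL pin[d='@prev']
RET  1779-11-30
CALL pin[d='1894-02-26']
RET  1894-02-26
CALL whichday[]
RET  Monday
CALL lastday[]
RET  1894-02-28
CALL yhop[n='-3']
RET  1891-02-28
CALL pin[d='@prev']
RET  1891-02-28


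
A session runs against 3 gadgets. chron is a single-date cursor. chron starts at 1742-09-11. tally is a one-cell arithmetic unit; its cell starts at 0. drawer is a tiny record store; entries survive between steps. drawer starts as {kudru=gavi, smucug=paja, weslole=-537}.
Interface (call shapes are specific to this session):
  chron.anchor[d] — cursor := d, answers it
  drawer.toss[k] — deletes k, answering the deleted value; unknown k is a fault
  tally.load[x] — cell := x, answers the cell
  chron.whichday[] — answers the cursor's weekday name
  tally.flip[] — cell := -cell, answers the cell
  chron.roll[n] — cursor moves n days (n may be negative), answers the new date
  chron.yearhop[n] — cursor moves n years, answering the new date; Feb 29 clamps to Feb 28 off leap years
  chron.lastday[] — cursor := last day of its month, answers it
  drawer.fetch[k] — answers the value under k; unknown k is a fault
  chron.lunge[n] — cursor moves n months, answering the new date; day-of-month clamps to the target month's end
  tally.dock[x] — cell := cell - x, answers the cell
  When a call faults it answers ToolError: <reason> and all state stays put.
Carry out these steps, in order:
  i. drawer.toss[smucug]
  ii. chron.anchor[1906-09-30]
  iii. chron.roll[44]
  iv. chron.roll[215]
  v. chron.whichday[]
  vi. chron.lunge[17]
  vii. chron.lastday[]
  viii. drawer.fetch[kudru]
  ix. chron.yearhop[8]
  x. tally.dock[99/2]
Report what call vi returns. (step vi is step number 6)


Answer: 1908-11-16

Derivation:
# 1. drawer.toss(k=smucug) ~> paja
# 2. chron.anchor(d=1906-09-30) ~> 1906-09-30
# 3. chron.roll(n=44) ~> 1906-11-13
# 4. chron.roll(n=215) ~> 1907-06-16
# 5. chron.whichday() ~> Sunday
# 6. chron.lunge(n=17) ~> 1908-11-16
# 7. chron.lastday() ~> 1908-11-30
# 8. drawer.fetch(k=kudru) ~> gavi
# 9. chron.yearhop(n=8) ~> 1916-11-30
# 10. tally.dock(x=99/2) ~> -99/2


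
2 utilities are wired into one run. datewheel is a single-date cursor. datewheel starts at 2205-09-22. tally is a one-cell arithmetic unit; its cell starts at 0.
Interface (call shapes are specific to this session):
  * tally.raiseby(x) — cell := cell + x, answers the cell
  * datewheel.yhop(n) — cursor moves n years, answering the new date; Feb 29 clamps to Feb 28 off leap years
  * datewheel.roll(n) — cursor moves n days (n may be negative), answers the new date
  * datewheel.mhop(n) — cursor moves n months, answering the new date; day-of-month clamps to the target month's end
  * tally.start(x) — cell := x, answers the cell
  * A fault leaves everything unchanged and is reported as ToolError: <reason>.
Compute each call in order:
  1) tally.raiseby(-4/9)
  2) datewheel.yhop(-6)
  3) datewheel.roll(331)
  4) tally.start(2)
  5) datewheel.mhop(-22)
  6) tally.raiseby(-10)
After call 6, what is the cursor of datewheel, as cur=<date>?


Answer: cur=2198-10-19

Derivation:
·→ tally.raiseby(x=-4/9)
·← -4/9
·→ datewheel.yhop(n=-6)
·← 2199-09-22
·→ datewheel.roll(n=331)
·← 2200-08-19
·→ tally.start(x=2)
·← 2
·→ datewheel.mhop(n=-22)
·← 2198-10-19
·→ tally.raiseby(x=-10)
·← -8


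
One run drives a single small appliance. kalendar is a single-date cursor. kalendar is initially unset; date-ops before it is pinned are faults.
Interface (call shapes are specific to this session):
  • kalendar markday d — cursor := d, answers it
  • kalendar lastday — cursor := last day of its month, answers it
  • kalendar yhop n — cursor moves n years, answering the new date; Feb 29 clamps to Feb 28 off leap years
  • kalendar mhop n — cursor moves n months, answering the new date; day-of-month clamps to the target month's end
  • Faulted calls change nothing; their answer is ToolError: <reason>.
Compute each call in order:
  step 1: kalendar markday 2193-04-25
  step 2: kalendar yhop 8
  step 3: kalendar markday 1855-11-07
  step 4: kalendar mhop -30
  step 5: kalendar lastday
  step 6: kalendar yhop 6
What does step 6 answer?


Do: kalendar markday[d→2193-04-25]
See: 2193-04-25
Do: kalendar yhop[n→8]
See: 2201-04-25
Do: kalendar markday[d→1855-11-07]
See: 1855-11-07
Do: kalendar mhop[n→-30]
See: 1853-05-07
Do: kalendar lastday[]
See: 1853-05-31
Do: kalendar yhop[n→6]
See: 1859-05-31

Answer: 1859-05-31


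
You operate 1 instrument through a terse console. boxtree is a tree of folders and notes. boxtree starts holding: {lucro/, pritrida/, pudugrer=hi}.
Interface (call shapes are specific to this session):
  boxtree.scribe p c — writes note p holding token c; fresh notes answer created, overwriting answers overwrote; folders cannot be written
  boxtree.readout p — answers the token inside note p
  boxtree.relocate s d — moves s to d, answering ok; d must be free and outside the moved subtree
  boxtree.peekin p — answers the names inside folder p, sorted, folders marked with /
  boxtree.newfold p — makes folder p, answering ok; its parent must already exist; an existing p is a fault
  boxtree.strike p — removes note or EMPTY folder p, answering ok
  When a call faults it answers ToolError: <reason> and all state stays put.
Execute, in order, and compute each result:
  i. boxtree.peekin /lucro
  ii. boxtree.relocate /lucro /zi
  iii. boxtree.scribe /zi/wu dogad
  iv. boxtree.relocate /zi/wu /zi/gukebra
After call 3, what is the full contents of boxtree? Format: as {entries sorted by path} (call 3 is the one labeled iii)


% boxtree.peekin p='/lucro'
= []
% boxtree.relocate s='/lucro' d='/zi'
= ok
% boxtree.scribe p='/zi/wu' c='dogad'
= created
% boxtree.relocate s='/zi/wu' d='/zi/gukebra'
= ok

Answer: {pritrida/, pudugrer=hi, zi/, zi/wu=dogad}


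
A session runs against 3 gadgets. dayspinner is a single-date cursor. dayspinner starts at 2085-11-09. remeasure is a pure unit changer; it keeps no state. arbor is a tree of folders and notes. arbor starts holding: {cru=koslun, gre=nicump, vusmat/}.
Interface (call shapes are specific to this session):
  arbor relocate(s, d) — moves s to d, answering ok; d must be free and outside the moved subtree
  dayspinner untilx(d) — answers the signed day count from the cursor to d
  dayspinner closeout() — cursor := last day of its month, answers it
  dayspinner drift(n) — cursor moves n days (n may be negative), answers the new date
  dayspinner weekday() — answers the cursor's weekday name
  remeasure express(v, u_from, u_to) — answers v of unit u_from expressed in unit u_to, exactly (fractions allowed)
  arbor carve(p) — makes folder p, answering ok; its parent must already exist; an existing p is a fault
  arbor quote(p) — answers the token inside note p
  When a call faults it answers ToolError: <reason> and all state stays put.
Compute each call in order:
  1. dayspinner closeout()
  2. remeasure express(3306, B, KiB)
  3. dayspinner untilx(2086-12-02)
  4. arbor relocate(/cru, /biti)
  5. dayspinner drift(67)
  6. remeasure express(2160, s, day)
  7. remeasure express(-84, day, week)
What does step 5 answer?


Answer: 2086-02-05

Derivation:
Then dayspinner closeout, giving 2085-11-30.
I use remeasure express on v→3306, u_from→B, u_to→KiB, and get 1653/512.
Invoking dayspinner untilx on d→2086-12-02, and get 367.
Calling arbor relocate on s→/cru, d→/biti, — result: ok.
Using dayspinner drift on n→67, yielding 2086-02-05.
I invoke remeasure express on v→2160, u_from→s, u_to→day, and get 1/40.
Then remeasure express on v→-84, u_from→day, u_to→week, — result: -12.


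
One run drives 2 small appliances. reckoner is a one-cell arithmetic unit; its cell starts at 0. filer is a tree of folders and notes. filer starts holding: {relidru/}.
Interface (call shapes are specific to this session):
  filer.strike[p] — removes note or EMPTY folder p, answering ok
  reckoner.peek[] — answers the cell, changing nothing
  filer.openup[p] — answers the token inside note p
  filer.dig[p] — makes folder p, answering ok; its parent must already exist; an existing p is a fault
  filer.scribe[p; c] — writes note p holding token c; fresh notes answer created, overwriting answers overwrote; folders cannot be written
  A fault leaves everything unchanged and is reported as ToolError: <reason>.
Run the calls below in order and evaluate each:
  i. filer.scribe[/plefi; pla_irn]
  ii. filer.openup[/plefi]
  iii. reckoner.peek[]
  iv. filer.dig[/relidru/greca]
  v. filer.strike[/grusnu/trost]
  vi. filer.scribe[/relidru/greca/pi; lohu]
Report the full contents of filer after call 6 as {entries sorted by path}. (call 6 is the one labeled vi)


Answer: {plefi=pla_irn, relidru/, relidru/greca/, relidru/greca/pi=lohu}

Derivation:
Using scribe on p=/plefi, c=pla_irn, and observe created.
Next I call openup on p=/plefi, yielding pla_irn.
I use peek, — result: 0.
Invoking dig on p=/relidru/greca, which returns ok.
Then strike on p=/grusnu/trost, and observe ToolError: not found.
Calling scribe on p=/relidru/greca/pi, c=lohu, → created.


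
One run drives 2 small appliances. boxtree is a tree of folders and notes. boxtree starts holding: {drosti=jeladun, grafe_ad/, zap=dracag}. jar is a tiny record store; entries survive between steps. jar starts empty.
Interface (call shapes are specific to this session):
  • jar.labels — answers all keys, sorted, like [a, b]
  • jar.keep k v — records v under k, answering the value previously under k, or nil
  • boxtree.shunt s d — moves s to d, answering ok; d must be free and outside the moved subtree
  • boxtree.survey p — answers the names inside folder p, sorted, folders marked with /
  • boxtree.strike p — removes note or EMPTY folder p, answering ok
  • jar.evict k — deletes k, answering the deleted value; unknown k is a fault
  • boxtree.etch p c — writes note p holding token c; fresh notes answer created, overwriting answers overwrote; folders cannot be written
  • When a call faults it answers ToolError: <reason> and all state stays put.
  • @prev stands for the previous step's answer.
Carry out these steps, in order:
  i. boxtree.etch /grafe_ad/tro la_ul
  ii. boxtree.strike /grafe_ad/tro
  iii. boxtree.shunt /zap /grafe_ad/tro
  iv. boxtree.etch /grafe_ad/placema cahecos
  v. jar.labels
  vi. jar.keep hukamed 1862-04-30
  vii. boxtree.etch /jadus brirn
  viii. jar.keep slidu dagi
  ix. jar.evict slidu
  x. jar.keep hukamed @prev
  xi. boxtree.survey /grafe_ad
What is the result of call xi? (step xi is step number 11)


Answer: [placema, tro]

Derivation:
·→ boxtree.etch(p→/grafe_ad/tro, c→la_ul)
·← created
·→ boxtree.strike(p→/grafe_ad/tro)
·← ok
·→ boxtree.shunt(s→/zap, d→/grafe_ad/tro)
·← ok
·→ boxtree.etch(p→/grafe_ad/placema, c→cahecos)
·← created
·→ jar.labels()
·← []
·→ jar.keep(k→hukamed, v→1862-04-30)
·← nil
·→ boxtree.etch(p→/jadus, c→brirn)
·← created
·→ jar.keep(k→slidu, v→dagi)
·← nil
·→ jar.evict(k→slidu)
·← dagi
·→ jar.keep(k→hukamed, v→@prev)
·← 1862-04-30
·→ boxtree.survey(p→/grafe_ad)
·← [placema, tro]


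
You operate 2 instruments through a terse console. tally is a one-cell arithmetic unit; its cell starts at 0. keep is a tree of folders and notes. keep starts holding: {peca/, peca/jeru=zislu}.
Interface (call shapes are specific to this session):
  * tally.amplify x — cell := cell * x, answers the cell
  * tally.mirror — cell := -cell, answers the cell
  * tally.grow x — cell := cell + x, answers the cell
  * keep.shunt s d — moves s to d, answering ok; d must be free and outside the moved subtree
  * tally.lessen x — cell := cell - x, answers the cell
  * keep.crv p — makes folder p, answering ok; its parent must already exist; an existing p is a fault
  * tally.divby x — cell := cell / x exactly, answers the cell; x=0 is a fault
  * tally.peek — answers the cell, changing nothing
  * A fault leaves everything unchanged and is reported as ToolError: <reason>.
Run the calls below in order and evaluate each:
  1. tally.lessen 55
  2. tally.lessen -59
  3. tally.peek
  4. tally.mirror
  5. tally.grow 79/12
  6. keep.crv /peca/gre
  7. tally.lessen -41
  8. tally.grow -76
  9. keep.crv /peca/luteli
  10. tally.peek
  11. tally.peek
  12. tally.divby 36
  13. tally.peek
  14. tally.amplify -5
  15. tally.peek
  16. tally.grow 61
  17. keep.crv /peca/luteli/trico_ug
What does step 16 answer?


% lessen 55
  -55
% lessen -59
  4
% peek
  4
% mirror
  -4
% grow 79/12
  31/12
% crv /peca/gre
  ok
% lessen -41
  523/12
% grow -76
  -389/12
% crv /peca/luteli
  ok
% peek
  -389/12
% peek
  -389/12
% divby 36
  -389/432
% peek
  -389/432
% amplify -5
  1945/432
% peek
  1945/432
% grow 61
  28297/432
% crv /peca/luteli/trico_ug
  ok

Answer: 28297/432


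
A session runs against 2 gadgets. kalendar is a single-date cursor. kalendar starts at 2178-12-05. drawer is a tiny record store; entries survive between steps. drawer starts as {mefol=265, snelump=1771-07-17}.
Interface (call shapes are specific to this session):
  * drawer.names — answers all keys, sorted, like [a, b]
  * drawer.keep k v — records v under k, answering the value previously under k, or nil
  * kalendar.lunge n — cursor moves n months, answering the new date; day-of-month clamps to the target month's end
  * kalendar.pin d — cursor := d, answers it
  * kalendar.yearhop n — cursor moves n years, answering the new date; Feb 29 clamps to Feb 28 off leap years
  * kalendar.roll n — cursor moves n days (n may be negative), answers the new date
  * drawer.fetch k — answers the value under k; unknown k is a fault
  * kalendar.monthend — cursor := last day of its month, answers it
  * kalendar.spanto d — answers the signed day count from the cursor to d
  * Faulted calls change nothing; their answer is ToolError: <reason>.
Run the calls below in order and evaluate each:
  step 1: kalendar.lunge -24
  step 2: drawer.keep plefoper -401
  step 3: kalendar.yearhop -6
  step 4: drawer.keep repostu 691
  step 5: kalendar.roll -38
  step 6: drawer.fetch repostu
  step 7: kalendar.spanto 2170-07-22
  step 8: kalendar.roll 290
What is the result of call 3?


% lunge n: -24
:: 2176-12-05
% keep k: plefoper v: -401
:: nil
% yearhop n: -6
:: 2170-12-05
% keep k: repostu v: 691
:: nil
% roll n: -38
:: 2170-10-28
% fetch k: repostu
:: 691
% spanto d: 2170-07-22
:: -98
% roll n: 290
:: 2171-08-14

Answer: 2170-12-05


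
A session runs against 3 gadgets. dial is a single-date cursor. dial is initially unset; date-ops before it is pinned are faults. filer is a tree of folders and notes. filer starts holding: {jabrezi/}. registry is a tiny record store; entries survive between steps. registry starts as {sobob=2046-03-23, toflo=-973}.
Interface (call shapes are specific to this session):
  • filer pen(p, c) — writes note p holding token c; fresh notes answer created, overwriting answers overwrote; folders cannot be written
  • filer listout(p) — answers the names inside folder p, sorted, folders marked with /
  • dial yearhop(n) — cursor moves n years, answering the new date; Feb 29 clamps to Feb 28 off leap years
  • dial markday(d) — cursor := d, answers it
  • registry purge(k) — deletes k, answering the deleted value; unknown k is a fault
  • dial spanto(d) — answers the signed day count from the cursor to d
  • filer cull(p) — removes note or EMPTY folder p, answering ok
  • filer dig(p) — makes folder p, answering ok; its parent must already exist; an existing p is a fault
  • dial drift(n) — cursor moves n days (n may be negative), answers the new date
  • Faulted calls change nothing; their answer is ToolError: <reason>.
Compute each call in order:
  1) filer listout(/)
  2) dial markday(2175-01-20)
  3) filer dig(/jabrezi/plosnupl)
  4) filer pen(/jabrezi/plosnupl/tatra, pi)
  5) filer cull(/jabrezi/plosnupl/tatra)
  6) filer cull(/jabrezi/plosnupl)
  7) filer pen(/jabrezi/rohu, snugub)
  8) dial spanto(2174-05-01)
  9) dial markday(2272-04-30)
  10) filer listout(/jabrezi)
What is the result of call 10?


Answer: [rohu]

Derivation:
~$ filer listout p='/'
[out] [jabrezi/]
~$ dial markday d='2175-01-20'
[out] 2175-01-20
~$ filer dig p='/jabrezi/plosnupl'
[out] ok
~$ filer pen p='/jabrezi/plosnupl/tatra' c='pi'
[out] created
~$ filer cull p='/jabrezi/plosnupl/tatra'
[out] ok
~$ filer cull p='/jabrezi/plosnupl'
[out] ok
~$ filer pen p='/jabrezi/rohu' c='snugub'
[out] created
~$ dial spanto d='2174-05-01'
[out] -264
~$ dial markday d='2272-04-30'
[out] 2272-04-30
~$ filer listout p='/jabrezi'
[out] [rohu]


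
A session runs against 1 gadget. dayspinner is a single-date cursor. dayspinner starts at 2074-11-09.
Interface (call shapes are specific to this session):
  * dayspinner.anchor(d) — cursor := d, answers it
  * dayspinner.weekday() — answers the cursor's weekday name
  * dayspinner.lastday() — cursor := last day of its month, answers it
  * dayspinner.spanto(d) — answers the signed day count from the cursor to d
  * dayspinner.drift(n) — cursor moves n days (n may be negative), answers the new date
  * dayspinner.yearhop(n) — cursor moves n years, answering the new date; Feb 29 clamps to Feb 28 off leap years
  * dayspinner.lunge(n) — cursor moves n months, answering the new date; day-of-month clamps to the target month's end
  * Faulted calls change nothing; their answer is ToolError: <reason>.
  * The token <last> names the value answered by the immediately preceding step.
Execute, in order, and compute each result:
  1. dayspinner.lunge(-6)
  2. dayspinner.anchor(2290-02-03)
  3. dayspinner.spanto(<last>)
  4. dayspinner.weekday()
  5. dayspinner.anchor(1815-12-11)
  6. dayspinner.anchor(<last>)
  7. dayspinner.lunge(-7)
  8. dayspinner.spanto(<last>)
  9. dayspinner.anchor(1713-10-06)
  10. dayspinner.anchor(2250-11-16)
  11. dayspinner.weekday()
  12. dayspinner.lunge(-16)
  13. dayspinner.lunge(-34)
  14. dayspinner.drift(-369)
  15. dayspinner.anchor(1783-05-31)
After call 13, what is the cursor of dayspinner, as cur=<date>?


==> lunge(n='-6')
<== 2074-05-09
==> anchor(d='2290-02-03')
<== 2290-02-03
==> spanto(d='<last>')
<== 0
==> weekday()
<== Monday
==> anchor(d='1815-12-11')
<== 1815-12-11
==> anchor(d='<last>')
<== 1815-12-11
==> lunge(n='-7')
<== 1815-05-11
==> spanto(d='<last>')
<== 0
==> anchor(d='1713-10-06')
<== 1713-10-06
==> anchor(d='2250-11-16')
<== 2250-11-16
==> weekday()
<== Saturday
==> lunge(n='-16')
<== 2249-07-16
==> lunge(n='-34')
<== 2246-09-16
==> drift(n='-369')
<== 2245-09-12
==> anchor(d='1783-05-31')
<== 1783-05-31

Answer: cur=2246-09-16


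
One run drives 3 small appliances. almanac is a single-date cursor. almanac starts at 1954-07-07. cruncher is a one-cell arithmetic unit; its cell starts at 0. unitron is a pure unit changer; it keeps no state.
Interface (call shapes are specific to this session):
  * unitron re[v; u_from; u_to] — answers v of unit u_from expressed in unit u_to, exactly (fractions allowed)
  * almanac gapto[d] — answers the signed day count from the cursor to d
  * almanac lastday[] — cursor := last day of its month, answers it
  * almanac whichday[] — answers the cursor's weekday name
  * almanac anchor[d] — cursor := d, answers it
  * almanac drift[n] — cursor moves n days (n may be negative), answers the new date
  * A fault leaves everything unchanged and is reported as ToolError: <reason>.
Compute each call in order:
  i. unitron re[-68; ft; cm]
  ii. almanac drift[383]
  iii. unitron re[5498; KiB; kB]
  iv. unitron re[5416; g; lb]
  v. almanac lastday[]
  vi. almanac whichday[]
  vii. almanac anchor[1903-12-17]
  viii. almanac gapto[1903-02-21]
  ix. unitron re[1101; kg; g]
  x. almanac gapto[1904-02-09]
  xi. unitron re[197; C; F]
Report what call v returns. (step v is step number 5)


$ unitron re v='-68' u_from='ft' u_to='cm'
[out] -51816/25
$ almanac drift n='383'
[out] 1955-07-25
$ unitron re v='5498' u_from='KiB' u_to='kB'
[out] 703744/125
$ unitron re v='5416' u_from='g' u_to='lb'
[out] 541600000/45359237
$ almanac lastday
[out] 1955-07-31
$ almanac whichday
[out] Sunday
$ almanac anchor d='1903-12-17'
[out] 1903-12-17
$ almanac gapto d='1903-02-21'
[out] -299
$ unitron re v='1101' u_from='kg' u_to='g'
[out] 1101000
$ almanac gapto d='1904-02-09'
[out] 54
$ unitron re v='197' u_from='C' u_to='F'
[out] 1933/5

Answer: 1955-07-31


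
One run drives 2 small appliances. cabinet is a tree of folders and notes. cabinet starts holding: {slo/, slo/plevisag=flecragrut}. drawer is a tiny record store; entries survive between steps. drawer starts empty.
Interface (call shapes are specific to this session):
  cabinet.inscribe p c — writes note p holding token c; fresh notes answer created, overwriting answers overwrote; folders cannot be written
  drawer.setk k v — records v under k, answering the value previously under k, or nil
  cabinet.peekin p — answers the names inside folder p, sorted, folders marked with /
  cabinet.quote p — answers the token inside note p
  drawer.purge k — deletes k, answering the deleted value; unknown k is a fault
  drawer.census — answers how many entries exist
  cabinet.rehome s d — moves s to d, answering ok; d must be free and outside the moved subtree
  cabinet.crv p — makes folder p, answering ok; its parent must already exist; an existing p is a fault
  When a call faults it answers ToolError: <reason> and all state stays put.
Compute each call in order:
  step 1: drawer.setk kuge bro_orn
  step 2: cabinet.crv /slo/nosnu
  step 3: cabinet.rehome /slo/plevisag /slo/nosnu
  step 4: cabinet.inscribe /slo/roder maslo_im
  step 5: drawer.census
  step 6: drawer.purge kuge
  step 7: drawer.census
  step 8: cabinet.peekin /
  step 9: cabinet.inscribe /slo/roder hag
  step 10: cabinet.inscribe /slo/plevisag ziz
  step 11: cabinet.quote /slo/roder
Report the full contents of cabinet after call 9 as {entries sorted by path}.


-- setk(k=kuge, v=bro_orn) == nil
-- crv(p=/slo/nosnu) == ok
-- rehome(s=/slo/plevisag, d=/slo/nosnu) == ToolError: exists
-- inscribe(p=/slo/roder, c=maslo_im) == created
-- census() == 1
-- purge(k=kuge) == bro_orn
-- census() == 0
-- peekin(p=/) == [slo/]
-- inscribe(p=/slo/roder, c=hag) == overwrote
-- inscribe(p=/slo/plevisag, c=ziz) == overwrote
-- quote(p=/slo/roder) == hag

Answer: {slo/, slo/nosnu/, slo/plevisag=flecragrut, slo/roder=hag}


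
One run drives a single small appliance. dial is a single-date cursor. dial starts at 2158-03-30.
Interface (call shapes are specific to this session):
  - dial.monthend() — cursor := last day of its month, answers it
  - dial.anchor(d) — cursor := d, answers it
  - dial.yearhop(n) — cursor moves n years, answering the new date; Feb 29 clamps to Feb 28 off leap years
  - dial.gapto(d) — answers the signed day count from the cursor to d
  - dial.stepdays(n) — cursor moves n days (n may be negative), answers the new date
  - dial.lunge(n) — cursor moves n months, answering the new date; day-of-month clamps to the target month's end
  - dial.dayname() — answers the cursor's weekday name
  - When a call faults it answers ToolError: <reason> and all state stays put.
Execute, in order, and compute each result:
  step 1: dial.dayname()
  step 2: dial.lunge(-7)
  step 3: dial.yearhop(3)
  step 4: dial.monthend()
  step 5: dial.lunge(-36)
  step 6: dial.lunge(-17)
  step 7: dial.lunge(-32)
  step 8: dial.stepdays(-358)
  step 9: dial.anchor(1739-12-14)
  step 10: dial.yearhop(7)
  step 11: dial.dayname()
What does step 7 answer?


~$ dial.dayname
:: Thursday
~$ dial.lunge n='-7'
:: 2157-08-30
~$ dial.yearhop n='3'
:: 2160-08-30
~$ dial.monthend
:: 2160-08-31
~$ dial.lunge n='-36'
:: 2157-08-31
~$ dial.lunge n='-17'
:: 2156-03-31
~$ dial.lunge n='-32'
:: 2153-07-31
~$ dial.stepdays n='-358'
:: 2152-08-07
~$ dial.anchor d='1739-12-14'
:: 1739-12-14
~$ dial.yearhop n='7'
:: 1746-12-14
~$ dial.dayname
:: Wednesday

Answer: 2153-07-31


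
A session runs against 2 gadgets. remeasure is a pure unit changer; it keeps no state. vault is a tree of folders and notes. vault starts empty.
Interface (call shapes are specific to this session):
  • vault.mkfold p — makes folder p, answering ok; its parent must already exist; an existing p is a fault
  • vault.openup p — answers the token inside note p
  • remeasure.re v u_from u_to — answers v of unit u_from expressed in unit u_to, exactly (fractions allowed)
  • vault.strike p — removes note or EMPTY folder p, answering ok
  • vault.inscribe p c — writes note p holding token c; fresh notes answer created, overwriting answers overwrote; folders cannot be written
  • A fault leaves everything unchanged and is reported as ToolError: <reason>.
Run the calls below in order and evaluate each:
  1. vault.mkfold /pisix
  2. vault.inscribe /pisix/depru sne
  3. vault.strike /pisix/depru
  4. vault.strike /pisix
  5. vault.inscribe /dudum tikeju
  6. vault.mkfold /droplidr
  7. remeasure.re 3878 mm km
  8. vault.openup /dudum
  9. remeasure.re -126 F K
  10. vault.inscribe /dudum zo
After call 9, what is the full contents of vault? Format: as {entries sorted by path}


Answer: {droplidr/, dudum=tikeju}

Derivation:
Invoking vault.mkfold with p='/pisix', — result: ok.
I call vault.inscribe with p='/pisix/depru', c='sne', which returns created.
Invoking vault.strike with p='/pisix/depru', and get ok.
Calling vault.strike with p='/pisix': ok.
Invoking vault.inscribe with p='/dudum', c='tikeju', → created.
Calling vault.mkfold with p='/droplidr': ok.
I try remeasure.re with v='3878', u_from='mm', u_to='km', → 1939/500000.
I run vault.openup with p='/dudum', → tikeju.
I run remeasure.re with v='-126', u_from='F', u_to='K', — result: 33367/180.
I run vault.inscribe with p='/dudum', c='zo', yielding overwrote.


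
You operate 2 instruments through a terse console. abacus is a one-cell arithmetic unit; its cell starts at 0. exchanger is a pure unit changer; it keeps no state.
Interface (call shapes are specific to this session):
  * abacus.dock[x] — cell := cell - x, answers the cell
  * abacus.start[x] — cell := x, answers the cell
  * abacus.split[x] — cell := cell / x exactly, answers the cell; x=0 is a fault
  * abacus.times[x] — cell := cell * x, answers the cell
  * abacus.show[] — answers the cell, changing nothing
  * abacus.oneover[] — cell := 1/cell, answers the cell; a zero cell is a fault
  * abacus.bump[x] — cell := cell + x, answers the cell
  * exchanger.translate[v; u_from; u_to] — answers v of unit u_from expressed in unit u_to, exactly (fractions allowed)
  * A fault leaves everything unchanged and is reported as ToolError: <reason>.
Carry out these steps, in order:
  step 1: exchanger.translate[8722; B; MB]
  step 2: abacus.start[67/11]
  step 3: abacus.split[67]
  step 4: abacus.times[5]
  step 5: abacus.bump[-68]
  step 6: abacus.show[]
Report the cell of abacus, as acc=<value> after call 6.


-- 1. exchanger.translate(8722, B, MB) -> 4361/500000
-- 2. abacus.start(67/11) -> 67/11
-- 3. abacus.split(67) -> 1/11
-- 4. abacus.times(5) -> 5/11
-- 5. abacus.bump(-68) -> -743/11
-- 6. abacus.show() -> -743/11

Answer: acc=-743/11
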